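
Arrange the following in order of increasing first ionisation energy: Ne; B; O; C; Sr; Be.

Be is in period 2, group 2; B is in period 2, group 13; C is in period 2, group 14; O is in period 2, group 16; Ne is in period 2, group 18; Sr is in period 5, group 2.
Across a period the outer electron is held more tightly (higher IE₁); down a group it sits in a higher shell, more shielded, and comes off more easily.
These span different periods and groups, so the two trends combine.
B > Sr: relative to Sr, both the across-period and down-group shifts push B's first ionization energy up.
Be > B: this pair runs against the simple trend — see the exception note.
C > Be: both are in period 2; the period trend gives C the larger value.
O > C: both are in period 2; the period trend gives O the larger value.
Ne > O: Ne lies to the right of O in period 2, so the across-period effect alone puts Ne higher.
Note the exception: Be has a higher first ionization energy than B, contrary to the simple trend — removing B's lone 2p electron is easier than breaking Be's filled 2s².
For reference (kJ/mol): Be 900, B 801, C 1086, O 1314, Ne 2081, Sr 550.
So from lowest to highest: Sr < B < Be < C < O < Ne.

Sr < B < Be < C < O < Ne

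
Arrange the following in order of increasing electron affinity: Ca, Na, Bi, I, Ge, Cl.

Ca < Na < Bi < Ge < I < Cl

Atoms with high Z_eff and room in the valence shell (especially the halogens) have the most exothermic electron affinities.
These span different periods and groups, so the two trends combine.
Na > Ca: period and group pull opposite ways; the down-group shift dominates (53 vs 2 kJ/mol).
Bi > Na: period and group pull opposite ways; the across-period shift dominates (91 vs 53 kJ/mol).
Ge > Bi: period and group pull opposite ways; the down-group shift dominates (119 vs 91 kJ/mol).
I > Ge: period and group pull opposite ways; the across-period shift dominates (295 vs 119 kJ/mol).
Cl > I: they share group 17; the group trend gives Cl the larger value.
For reference (kJ/mol): Na 53, Cl 349, Ca 2, Ge 119, I 295, Bi 91.
So from lowest to highest: Ca < Na < Bi < Ge < I < Cl.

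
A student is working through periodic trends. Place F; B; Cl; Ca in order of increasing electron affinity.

B is in period 2, group 13; F is in period 2, group 17; Cl is in period 3, group 17; Ca is in period 4, group 2.
Atoms with high Z_eff and room in the valence shell (especially the halogens) have the most exothermic electron affinities.
These span different periods and groups, so the two trends combine.
B > Ca: relative to Ca, both the across-period and down-group shifts push B's electron affinity up.
F > B: F lies to the right of B in period 2, so the across-period effect alone puts F higher.
Cl > F: this pair runs against the simple trend — see the exception note.
Note the exception: Cl has a higher electron affinity than F, contrary to the simple trend — F's small 2p subshell makes the incoming electron feel strong e⁻–e⁻ repulsion, so Cl actually releases more energy on gaining an electron.
Approximate values (kJ/mol): B 27, F 328, Cl 349, Ca 2.
So from lowest to highest: Ca < B < F < Cl.

Ca < B < F < Cl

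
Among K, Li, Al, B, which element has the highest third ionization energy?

The third ionization energy removes an electron from the +2 ion. For each element: K²⁺ is already 1 electron into the core; Li²⁺ is already 1 electron into the core; Al²⁺ still has 1 valence electron; B²⁺ still has 1 valence electron.
Core electrons are held far more tightly than valence electrons, so K and Li top the IE_3 order.
Valence configurations: Al²⁺ [Ne]3s¹, B²⁺ [He]2s¹.
The numbers (kJ/mol): K 4420, Li 11815, Al 2745, B 3660.
Putting it together, IE_3: Al < B < K < Li.

Li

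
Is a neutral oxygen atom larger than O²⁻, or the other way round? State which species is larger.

O²⁻

Forming O²⁻ adds 2 electrons to O. More electron–electron repulsion in the same shell, with unchanged nuclear charge, lets the cloud expand.
An anion is larger than its parent atom: O²⁻ > O.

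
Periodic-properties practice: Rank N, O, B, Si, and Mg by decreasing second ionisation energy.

O > N > B > Si > Mg

IE_2 is the cost of taking one more electron from the +1 cation: N⁺ still has 4 valence electrons; O⁺ still has 5 valence electrons; B⁺ still has 2 valence electrons; Si⁺ still has 3 valence electrons; Mg⁺ still has 1 valence electron.
All are still removing valence electrons, so compare the +1 ions as you would atoms: IE_2 generally rises across a period (higher Z_eff) and falls down a group (larger shell), subject to the usual subshell exceptions.
Valence configurations: N⁺ [He]2s²2p², O⁺ [He]2s²2p³, B⁺ [He]2s², Si⁺ [Ne]3s²3p¹, Mg⁺ [Ne]3s¹.
Tabulated IE_2 (kJ/mol): N 2856, O 3388, B 2427, Si 1577, Mg 1451.
So the second ionization energies run Mg < Si < B < N < O.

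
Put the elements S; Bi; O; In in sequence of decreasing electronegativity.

O > S > Bi > In

O is in period 2, group 16; S is in period 3, group 16; In is in period 5, group 13; Bi is in period 6, group 15.
Electronegativity increases across a period and decreases down a group, tracking effective nuclear charge and atomic size.
Here both period and group differ, so the two effects have to be weighed against each other.
Bi > In: the two effects oppose for this pair; the across-period effect wins (2.02 vs 1.78).
S > Bi: relative to Bi, both the across-period and down-group shifts push S's electronegativity up.
O > S: O sits above S in group 16, so the down-group effect alone puts O higher.
Approximate values (Pauling): O 3.44, S 2.58, In 1.78, Bi 2.02.
So from highest to lowest: O > S > Bi > In.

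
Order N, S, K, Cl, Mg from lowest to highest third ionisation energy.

S < Cl < K < N < Mg

After 2 electrons have been removed, what remains? N²⁺ still has 3 valence electrons; S²⁺ still has 4 valence electrons; K²⁺ is already 1 electron into the core; Cl²⁺ still has 5 valence electrons; Mg²⁺ is the bare [Ne] core.
Usually core removal costs more than valence removal, but here the competition is close: a tightly held n=2 valence electron can cost more to remove than an n=3 core electron, so the actual values have to decide it.
Valence configurations: N²⁺ [He]2s²2p¹, S²⁺ [Ne]3s²3p², Cl²⁺ [Ne]3s²3p³.
The numbers (kJ/mol): N 4578, S 3357, K 4420, Cl 3822, Mg 7733.
So the third ionization energies run S < Cl < K < N < Mg.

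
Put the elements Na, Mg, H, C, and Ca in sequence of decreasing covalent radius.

Ca, Na, Mg, C, H

H is in period 1, group 1; C is in period 2, group 14; Na is in period 3, group 1; Mg is in period 3, group 2; Ca is in period 4, group 2.
Moving right in a period, electrons are added to the same shell under a stronger nuclear pull, so atoms get smaller; moving down, a new shell is opened and atoms get larger.
These span different periods and groups, so the two trends combine.
C > H: period and group pull opposite ways; the down-group shift dominates (75 vs 32 pm).
Mg > C: both effects reinforce here, so Mg is clearly the larger of the two.
Na > Mg: Na lies to the left of Mg in period 3, so the across-period effect alone puts Na larger.
Ca > Na: period and group pull opposite ways; the down-group shift dominates (171 vs 155 pm).
For reference (pm): H 32, C 75, Na 155, Mg 139, Ca 171.
So from largest to smallest: Ca > Na > Mg > C > H.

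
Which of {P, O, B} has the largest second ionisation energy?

O

IE_2 is the cost of taking one more electron from the +1 cation: P⁺ still has 4 valence electrons; O⁺ still has 5 valence electrons; B⁺ still has 2 valence electrons.
All are still removing valence electrons, so compare the +1 ions as you would atoms: IE_2 generally rises across a period (higher Z_eff) and falls down a group (larger shell), subject to the usual subshell exceptions.
Valence configurations: P⁺ [Ne]3s²3p², O⁺ [He]2s²2p³, B⁺ [He]2s².
Approximate IE_2 values (kJ/mol): P 1907, O 3388, B 2427.
Hence IE_2: P < B < O.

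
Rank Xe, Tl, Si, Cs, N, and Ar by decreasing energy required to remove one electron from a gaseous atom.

N is in period 2, group 15; Si is in period 3, group 14; Ar is in period 3, group 18; Xe is in period 5, group 18; Cs is in period 6, group 1; Tl is in period 6, group 13.
Removing the outermost electron gets harder across a period and easier down a group.
Neither a single period nor a single group — weigh both effects.
Tl > Cs: both are in period 6; the period trend gives Tl the larger value.
Si > Tl: relative to Tl, both the across-period and down-group shifts push Si's first ionization energy up.
Xe > Si: the two effects oppose for this pair; the across-period effect wins (1170 vs 786 kJ/mol).
N > Xe: period and group pull opposite ways; the down-group shift dominates (1402 vs 1170 kJ/mol).
Ar > N: the two effects oppose for this pair; the across-period effect wins (1521 vs 1402 kJ/mol).
For reference (kJ/mol): N 1402, Si 786, Ar 1521, Xe 1170, Cs 376, Tl 589.
So from highest to lowest: Ar > N > Xe > Si > Tl > Cs.

Ar > N > Xe > Si > Tl > Cs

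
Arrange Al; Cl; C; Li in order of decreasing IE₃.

Li, C, Cl, Al

IE_3 is the cost of taking one more electron from the +2 cation: Al²⁺ still has 1 valence electron; Cl²⁺ still has 5 valence electrons; C²⁺ still has 2 valence electrons; Li²⁺ is already 1 electron into the core.
Pulling an electron out of a noble-gas core costs far more than removing a remaining valence electron, so Li sits at the high end of IE_3.
Valence configurations: Al²⁺ [Ne]3s¹, Cl²⁺ [Ne]3s²3p³, C²⁺ [He]2s².
The numbers (kJ/mol): Al 2745, Cl 3822, C 4620, Li 11815.
So the third ionization energies run Al < Cl < C < Li.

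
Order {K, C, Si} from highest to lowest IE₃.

IE_3 is the cost of taking one more electron from the +2 cation: K²⁺ is already 1 electron into the core; C²⁺ still has 2 valence electrons; Si²⁺ still has 2 valence electrons.
Usually core removal costs more than valence removal, but here the competition is close: a tightly held n=2 valence electron can cost more to remove than an n=3 core electron, so the actual values have to decide it.
Valence configurations: C²⁺ [He]2s², Si²⁺ [Ne]3s².
Approximate IE_3 values (kJ/mol): K 4420, C 4620, Si 3232.
Putting it together, IE_3: Si < K < C.

C > K > Si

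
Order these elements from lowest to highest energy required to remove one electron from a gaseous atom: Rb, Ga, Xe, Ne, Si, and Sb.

Rb, Ga, Si, Sb, Xe, Ne

Ne is in period 2, group 18; Si is in period 3, group 14; Ga is in period 4, group 13; Rb is in period 5, group 1; Sb is in period 5, group 15; Xe is in period 5, group 18.
First ionization energy rises across a period (greater Z_eff holds electrons more tightly) and falls down a group (valence electrons are farther from the nucleus).
Here both period and group differ, so the two effects have to be weighed against each other.
Ga > Rb: both effects reinforce here, so Ga is clearly the higher of the two.
Si > Ga: relative to Ga, both the across-period and down-group shifts push Si's first ionization energy up.
Sb > Si: the two effects oppose for this pair; the across-period effect wins (831 vs 786 kJ/mol).
Xe > Sb: both are in period 5; the period trend gives Xe the larger value.
Ne > Xe: Ne sits above Xe in group 18, so the down-group effect alone puts Ne higher.
Approximate values (kJ/mol): Ne 2081, Si 786, Ga 579, Rb 403, Sb 831, Xe 1170.
So from lowest to highest: Rb < Ga < Si < Sb < Xe < Ne.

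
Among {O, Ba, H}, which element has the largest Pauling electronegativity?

O

H is in period 1, group 1; O is in period 2, group 16; Ba is in period 6, group 2.
Atoms toward the upper right of the periodic table pull bonding electrons most strongly.
These span different periods and groups, so the two trends combine.
H > Ba: the two effects oppose for this pair; the down-group effect wins (2.20 vs 0.89).
O > H: period and group pull opposite ways; the across-period shift dominates (3.44 vs 2.20).
Tabulated electronegativity (Pauling): H 2.20, O 3.44, Ba 0.89.
The largest Pauling electronegativity among these belongs to O.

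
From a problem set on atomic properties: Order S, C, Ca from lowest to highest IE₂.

Consider each +1 ion: S⁺ still has 5 valence electrons; C⁺ still has 3 valence electrons; Ca⁺ still has 1 valence electron.
All are still removing valence electrons, so compare the +1 ions as you would atoms: IE_2 generally rises across a period (higher Z_eff) and falls down a group (larger shell), subject to the usual subshell exceptions.
Valence configurations: S⁺ [Ne]3s²3p³, C⁺ [He]2s²2p¹, Ca⁺ [Ar]4s¹.
The numbers (kJ/mol): S 2252, C 2353, Ca 1145.
Hence IE_2: Ca < S < C.

Ca < S < C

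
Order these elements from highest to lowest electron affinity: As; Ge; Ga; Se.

Se > Ge > As > Ga

Ga is in period 4, group 13; Ge is in period 4, group 14; As is in period 4, group 15; Se is in period 4, group 16.
Electron affinity generally becomes more exothermic across a period toward the halogens and less exothermic down a group.
All lie in period 4; the across-period trend (electron affinity increases left to right) applies, with the exception below.
Note the exception: Ge has a higher electron affinity than As, contrary to the simple trend — adding an electron to As's half-filled 4p³ is unfavourable, so Ge (4p²) has the more exothermic EA.
Approximate values (kJ/mol): Ga 29, Ge 119, As 78, Se 195.
So from highest to lowest: Se > Ge > As > Ga.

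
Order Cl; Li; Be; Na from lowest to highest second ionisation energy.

Consider each +1 ion: Cl⁺ still has 6 valence electrons; Li⁺ is the bare [He] core; Be⁺ still has 1 valence electron; Na⁺ is the bare [Ne] core.
Breaking into a closed-shell core is much more expensive than removing a leftover valence electron — Na and Li have the largest IE_2 here.
Valence configurations: Cl⁺ [Ne]3s²3p⁴, Be⁺ [He]2s¹.
Approximate IE_2 values (kJ/mol): Cl 2298, Li 7298, Be 1757, Na 4562.
Hence IE_2: Be < Cl < Na < Li.

Be < Cl < Na < Li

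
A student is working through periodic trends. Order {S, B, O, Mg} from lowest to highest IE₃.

S < B < O < Mg

The third ionization energy removes an electron from the +2 ion. For each element: S²⁺ still has 4 valence electrons; B²⁺ still has 1 valence electron; O²⁺ still has 4 valence electrons; Mg²⁺ is the bare [Ne] core.
Breaking into a closed-shell core is much more expensive than removing a leftover valence electron — Mg has the largest IE_3 here.
Valence configurations: S²⁺ [Ne]3s²3p², B²⁺ [He]2s¹, O²⁺ [He]2s²2p².
Approximate IE_3 values (kJ/mol): S 3357, B 3660, O 5300, Mg 7733.
Hence IE_3: S < B < O < Mg.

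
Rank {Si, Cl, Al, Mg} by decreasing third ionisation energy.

Mg, Cl, Si, Al

IE_3 is the cost of taking one more electron from the +2 cation: Si²⁺ still has 2 valence electrons; Cl²⁺ still has 5 valence electrons; Al²⁺ still has 1 valence electron; Mg²⁺ is the bare [Ne] core.
Breaking into a closed-shell core is much more expensive than removing a leftover valence electron — Mg has the largest IE_3 here.
Valence configurations: Si²⁺ [Ne]3s², Cl²⁺ [Ne]3s²3p³, Al²⁺ [Ne]3s¹.
The numbers (kJ/mol): Si 3232, Cl 3822, Al 2745, Mg 7733.
So the third ionization energies run Al < Si < Cl < Mg.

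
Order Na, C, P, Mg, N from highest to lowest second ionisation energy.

Na > N > C > P > Mg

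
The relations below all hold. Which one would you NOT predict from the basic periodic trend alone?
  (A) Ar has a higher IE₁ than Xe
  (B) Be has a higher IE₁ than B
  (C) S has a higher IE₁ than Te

(B)

The general trend: IE₁ increases across a period and decreases down a group.
(A) Ar (period 3, group 18) vs Xe (period 5, group 18): the stated order agrees with the simple trend.
(B) Be (period 2, group 2) vs B (period 2, group 13): the stated order contradicts the simple trend.
(C) S (period 3, group 16) vs Te (period 5, group 16): the stated order agrees with the simple trend.
The exception is (B): removing B's lone 2p electron is easier than breaking Be's filled 2s².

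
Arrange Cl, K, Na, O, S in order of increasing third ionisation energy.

S < Cl < K < O < Na

Consider each +2 ion: Cl²⁺ still has 5 valence electrons; K²⁺ is already 1 electron into the core; Na²⁺ is already 1 electron into the core; O²⁺ still has 4 valence electrons; S²⁺ still has 4 valence electrons.
Usually core removal costs more than valence removal, but here the competition is close: a tightly held n=2 valence electron can cost more to remove than an n=3 core electron, so the actual values have to decide it.
Valence configurations: Cl²⁺ [Ne]3s²3p³, O²⁺ [He]2s²2p², S²⁺ [Ne]3s²3p².
The numbers (kJ/mol): Cl 3822, K 4420, Na 6910, O 5300, S 3357.
Overall IE_3 order: S < Cl < K < O < Na.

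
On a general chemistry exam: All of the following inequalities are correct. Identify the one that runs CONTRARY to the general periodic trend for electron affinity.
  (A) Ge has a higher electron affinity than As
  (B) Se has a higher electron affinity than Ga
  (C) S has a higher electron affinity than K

(A)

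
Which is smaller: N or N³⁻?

Forming N³⁻ adds 3 electrons to N. More electron–electron repulsion in the same shell, with unchanged nuclear charge, lets the cloud expand.
An anion is larger than its parent atom: N³⁻ > N.

N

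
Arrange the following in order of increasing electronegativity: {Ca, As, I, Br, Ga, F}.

F is in period 2, group 17; Ca is in period 4, group 2; Ga is in period 4, group 13; As is in period 4, group 15; Br is in period 4, group 17; I is in period 5, group 17.
Electronegativity increases across a period and decreases down a group, tracking effective nuclear charge and atomic size.
Neither a single period nor a single group — weigh both effects.
Ga > Ca: Ga lies to the right of Ca in period 4, so the across-period effect alone puts Ga higher.
As > Ga: both are in period 4; the period trend gives As the larger value.
I > As: the two effects oppose for this pair; the across-period effect wins (2.66 vs 2.18).
Br > I: they share group 17; the group trend gives Br the larger value.
F > Br: F sits above Br in group 17, so the down-group effect alone puts F higher.
For reference (Pauling): F 3.98, Ca 1.00, Ga 1.81, As 2.18, Br 2.96, I 2.66.
So from lowest to highest: Ca < Ga < As < I < Br < F.

Ca < Ga < As < I < Br < F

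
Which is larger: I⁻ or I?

Forming I⁻ adds 1 electron to I. More electron–electron repulsion in the same shell, with unchanged nuclear charge, lets the cloud expand.
An anion is larger than its parent atom: I⁻ > I.

I⁻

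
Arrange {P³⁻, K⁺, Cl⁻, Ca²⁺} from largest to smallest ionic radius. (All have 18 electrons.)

P³⁻ > Cl⁻ > K⁺ > Ca²⁺

All of these have 18 electrons, so size is governed by nuclear charge alone: the more protons, the stronger the pull on the same electron cloud, and the smaller the ion.
Nuclear charges: Ca²⁺ (Z=20), K⁺ (Z=19), Cl⁻ (Z=17), P³⁻ (Z=15).
Largest to smallest: P³⁻ > Cl⁻ > K⁺ > Ca²⁺.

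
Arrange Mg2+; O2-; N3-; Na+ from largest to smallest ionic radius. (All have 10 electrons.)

All of these have 10 electrons, so size is governed by nuclear charge alone: the more protons, the stronger the pull on the same electron cloud, and the smaller the ion.
Nuclear charges: Mg2+ (Z=12), Na+ (Z=11), O2- (Z=8), N3- (Z=7).
Largest to smallest: N3- > O2- > Na+ > Mg2+.

N3- > O2- > Na+ > Mg2+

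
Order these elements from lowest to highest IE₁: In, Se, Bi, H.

In < Bi < Se < H

H is in period 1, group 1; Se is in period 4, group 16; In is in period 5, group 13; Bi is in period 6, group 15.
IE₁ increases left→right with effective nuclear charge and decreases top→bottom as the valence shell moves farther out.
These span different periods and groups, so the two trends combine.
Bi > In: period and group pull opposite ways; the across-period shift dominates (703 vs 558 kJ/mol).
Se > Bi: relative to Bi, both the across-period and down-group shifts push Se's first ionization energy up.
H > Se: period and group pull opposite ways; the down-group shift dominates (1312 vs 941 kJ/mol).
Approximate values (kJ/mol): H 1312, Se 941, In 558, Bi 703.
So from lowest to highest: In < Bi < Se < H.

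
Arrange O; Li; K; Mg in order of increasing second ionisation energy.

Mg < K < O < Li

After 1 electron has been removed, what remains? O⁺ still has 5 valence electrons; Li⁺ is the bare [He] core; K⁺ is the bare [Ar] core; Mg⁺ still has 1 valence electron.
Usually core removal costs more than valence removal, but here the competition is close: a tightly held n=2 valence electron can cost more to remove than an n=3 core electron, so the actual values have to decide it.
Valence configurations: O⁺ [He]2s²2p³, Mg⁺ [Ne]3s¹.
The numbers (kJ/mol): O 3388, Li 7298, K 3052, Mg 1451.
Hence IE_2: Mg < K < O < Li.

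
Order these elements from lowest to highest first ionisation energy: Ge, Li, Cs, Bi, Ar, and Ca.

Cs, Li, Ca, Bi, Ge, Ar

Li is in period 2, group 1; Ar is in period 3, group 18; Ca is in period 4, group 2; Ge is in period 4, group 14; Cs is in period 6, group 1; Bi is in period 6, group 15.
First ionization energy rises across a period (greater Z_eff holds electrons more tightly) and falls down a group (valence electrons are farther from the nucleus).
These span different periods and groups, so the two trends combine.
Li > Cs: Li sits above Cs in group 1, so the down-group effect alone puts Li higher.
Ca > Li: the two effects oppose for this pair; the across-period effect wins (590 vs 520 kJ/mol).
Bi > Ca: period and group pull opposite ways; the across-period shift dominates (703 vs 590 kJ/mol).
Ge > Bi: period and group pull opposite ways; the down-group shift dominates (762 vs 703 kJ/mol).
Ar > Ge: both effects reinforce here, so Ar is clearly the higher of the two.
Tabulated first ionization energy (kJ/mol): Li 520, Ar 1521, Ca 590, Ge 762, Cs 376, Bi 703.
So from lowest to highest: Cs < Li < Ca < Bi < Ge < Ar.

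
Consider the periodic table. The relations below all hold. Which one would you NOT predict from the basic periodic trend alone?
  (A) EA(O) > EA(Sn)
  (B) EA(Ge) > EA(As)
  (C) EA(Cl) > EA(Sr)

The general trend: electron affinity increases across a period and decreases down a group.
(A) O (period 2, group 16) vs Sn (period 5, group 14): the stated order agrees with the simple trend.
(B) Ge (period 4, group 14) vs As (period 4, group 15): the stated order contradicts the simple trend.
(C) Cl (period 3, group 17) vs Sr (period 5, group 2): the stated order agrees with the simple trend.
The exception is (B): adding an electron to As's half-filled 4p³ is unfavourable, so Ge (4p²) has the more exothermic EA.

(B)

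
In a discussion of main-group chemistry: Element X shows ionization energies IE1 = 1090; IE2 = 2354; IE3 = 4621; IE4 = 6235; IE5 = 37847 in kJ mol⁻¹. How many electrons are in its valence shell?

Look for the largest jump between consecutive ionization energies: IE5/IE4 ≈ 6.1, far larger than any earlier ratio.
That jump marks the point where a core electron is being removed. So the atom has 4 valence electrons.

4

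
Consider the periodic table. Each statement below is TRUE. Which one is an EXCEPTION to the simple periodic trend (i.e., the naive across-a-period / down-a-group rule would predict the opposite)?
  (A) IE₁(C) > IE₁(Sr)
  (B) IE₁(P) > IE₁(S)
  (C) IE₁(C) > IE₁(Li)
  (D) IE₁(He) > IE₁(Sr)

The general trend: first ionisation energy increases across a period and decreases down a group.
(A) C (period 2, group 14) vs Sr (period 5, group 2): the stated order agrees with the simple trend.
(B) P (period 3, group 15) vs S (period 3, group 16): the stated order contradicts the simple trend.
(C) C (period 2, group 14) vs Li (period 2, group 1): the stated order agrees with the simple trend.
(D) He (period 1, group 18) vs Sr (period 5, group 2): the stated order agrees with the simple trend.
The exception is (B): S (3p⁴) ionizes more easily than half-filled P (3p³) because the paired 3p electron in S is pushed out by e⁻–e⁻ repulsion.

(B)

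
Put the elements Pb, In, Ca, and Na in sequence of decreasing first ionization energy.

Pb > Ca > In > Na

Na is in period 3, group 1; Ca is in period 4, group 2; In is in period 5, group 13; Pb is in period 6, group 14.
Removing the outermost electron gets harder across a period and easier down a group.
These sit on a diagonal, where the across-period and down-group effects partly cancel.
In > Na: period and group pull opposite ways; the across-period shift dominates (558 vs 496 kJ/mol).
Ca > In: the two effects oppose for this pair; the down-group effect wins (590 vs 558 kJ/mol).
Pb > Ca: period and group pull opposite ways; the across-period shift dominates (716 vs 590 kJ/mol).
Approximate values (kJ/mol): Na 496, Ca 590, In 558, Pb 716.
So from highest to lowest: Pb > Ca > In > Na.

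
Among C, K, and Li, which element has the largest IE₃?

Li

The third ionization energy removes an electron from the +2 ion. For each element: C²⁺ still has 2 valence electrons; K²⁺ is already 1 electron into the core; Li²⁺ is already 1 electron into the core.
Usually core removal costs more than valence removal, but here the competition is close: a tightly held n=2 valence electron can cost more to remove than an n=3 core electron, so the actual values have to decide it.
Approximate IE_3 values (kJ/mol): C 4620, K 4420, Li 11815.
Overall IE_3 order: K < C < Li.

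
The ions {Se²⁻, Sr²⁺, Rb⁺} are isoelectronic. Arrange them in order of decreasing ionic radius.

Se²⁻ > Rb⁺ > Sr²⁺

All of these have 36 electrons, so size is governed by nuclear charge alone: the more protons, the stronger the pull on the same electron cloud, and the smaller the ion.
Nuclear charges: Sr²⁺ (Z=38), Rb⁺ (Z=37), Se²⁻ (Z=34).
Largest to smallest: Se²⁻ > Rb⁺ > Sr²⁺.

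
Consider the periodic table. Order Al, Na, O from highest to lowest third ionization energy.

After 2 electrons have been removed, what remains? Al²⁺ still has 1 valence electron; Na²⁺ is already 1 electron into the core; O²⁺ still has 4 valence electrons.
Breaking into a closed-shell core is much more expensive than removing a leftover valence electron — Na has the largest IE_3 here.
Valence configurations: Al²⁺ [Ne]3s¹, O²⁺ [He]2s²2p².
Approximate IE_3 values (kJ/mol): Al 2745, Na 6910, O 5300.
Putting it together, IE_3: Al < O < Na.

Na, O, Al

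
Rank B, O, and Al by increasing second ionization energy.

Al < B < O

After 1 electron has been removed, what remains? B⁺ still has 2 valence electrons; O⁺ still has 5 valence electrons; Al⁺ still has 2 valence electrons.
All are still removing valence electrons, so compare the +1 ions as you would atoms: IE_2 generally rises across a period (higher Z_eff) and falls down a group (larger shell), subject to the usual subshell exceptions.
Valence configurations: B⁺ [He]2s², O⁺ [He]2s²2p³, Al⁺ [Ne]3s².
The numbers (kJ/mol): B 2427, O 3388, Al 1817.
So the second ionization energies run Al < B < O.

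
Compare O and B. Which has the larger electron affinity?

O

B is in period 2, group 13; O is in period 2, group 16.
Adding an electron releases more energy for atoms nearer the top right (short of the noble gases).
All lie in period 2, so electron affinity increases left to right.
So O has the larger electron affinity (O > B).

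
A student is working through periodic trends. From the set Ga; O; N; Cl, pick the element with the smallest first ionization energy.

Ga

N is in period 2, group 15; O is in period 2, group 16; Cl is in period 3, group 17; Ga is in period 4, group 13.
Across a period the outer electron is held more tightly (higher IE₁); down a group it sits in a higher shell, more shielded, and comes off more easily.
Here both period and group differ, so the two effects have to be weighed against each other.
Cl > Ga: both effects reinforce here, so Cl is clearly the higher of the two.
O > Cl: the two effects oppose for this pair; the down-group effect wins (1314 vs 1251 kJ/mol).
N > O: this pair runs against the simple trend — see the exception note.
Note the exception: N has a higher first ionization energy than O, contrary to the simple trend — pairing an electron in O's 2p⁴ costs repulsion energy, so O ionizes more easily than half-filled N (2p³).
Approximate values (kJ/mol): N 1402, O 1314, Cl 1251, Ga 579.
The smallest first ionization energy among these belongs to Ga.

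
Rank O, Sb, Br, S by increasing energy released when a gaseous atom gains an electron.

EA tends to increase across a period and decrease down a group, though the pattern is less regular than for IE or radius.
Here both period and group differ, so the two effects have to be weighed against each other.
O > Sb: relative to Sb, both the across-period and down-group shifts push O's electron affinity up.
S > O: this pair runs against the simple trend — see the exception note.
Br > S: period and group pull opposite ways; the across-period shift dominates (325 vs 200 kJ/mol).
Note the exception: S has a higher electron affinity than O, contrary to the simple trend — the compact 2p subshell of O repels the added electron more than S's larger 3p does.
Approximate values (kJ/mol): O 141, S 200, Br 325, Sb 103.
So from lowest to highest: Sb < O < S < Br.

Sb, O, S, Br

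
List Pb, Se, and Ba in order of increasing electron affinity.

Se is in period 4, group 16; Ba is in period 6, group 2; Pb is in period 6, group 14.
EA tends to increase across a period and decrease down a group, though the pattern is less regular than for IE or radius.
Neither a single period nor a single group — weigh both effects.
Pb > Ba: both are in period 6; the period trend gives Pb the larger value.
Se > Pb: relative to Pb, both the across-period and down-group shifts push Se's electron affinity up.
Tabulated electron affinity (kJ/mol): Se 195, Ba 14, Pb 35.
So from lowest to highest: Ba < Pb < Se.

Ba < Pb < Se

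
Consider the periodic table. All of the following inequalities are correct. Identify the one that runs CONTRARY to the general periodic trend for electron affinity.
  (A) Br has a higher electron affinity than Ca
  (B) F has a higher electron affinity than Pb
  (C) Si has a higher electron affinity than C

(C)

The general trend: electron affinity increases across a period and decreases down a group.
(A) Br (period 4, group 17) vs Ca (period 4, group 2): the stated order agrees with the simple trend.
(B) F (period 2, group 17) vs Pb (period 6, group 14): the stated order agrees with the simple trend.
(C) Si (period 3, group 14) vs C (period 2, group 14): the stated order contradicts the simple trend.
The exception is (C): Si's larger, more diffuse 3p orbitals accept an added electron slightly more readily than C's compact 2p.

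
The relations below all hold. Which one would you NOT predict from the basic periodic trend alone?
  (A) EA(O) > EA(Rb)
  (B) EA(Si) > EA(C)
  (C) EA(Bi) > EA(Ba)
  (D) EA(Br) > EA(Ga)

(B)

The general trend: electron affinity increases across a period and decreases down a group.
(A) O (period 2, group 16) vs Rb (period 5, group 1): the stated order agrees with the simple trend.
(B) Si (period 3, group 14) vs C (period 2, group 14): the stated order contradicts the simple trend.
(C) Bi (period 6, group 15) vs Ba (period 6, group 2): the stated order agrees with the simple trend.
(D) Br (period 4, group 17) vs Ga (period 4, group 13): the stated order agrees with the simple trend.
The exception is (B): Si's larger, more diffuse 3p orbitals accept an added electron slightly more readily than C's compact 2p.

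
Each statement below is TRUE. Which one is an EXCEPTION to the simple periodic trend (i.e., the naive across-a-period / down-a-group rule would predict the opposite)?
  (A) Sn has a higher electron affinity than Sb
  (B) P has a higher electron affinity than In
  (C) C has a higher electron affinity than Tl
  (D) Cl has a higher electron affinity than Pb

The general trend: electron affinity increases across a period and decreases down a group.
(A) Sn (period 5, group 14) vs Sb (period 5, group 15): the stated order contradicts the simple trend.
(B) P (period 3, group 15) vs In (period 5, group 13): the stated order agrees with the simple trend.
(C) C (period 2, group 14) vs Tl (period 6, group 13): the stated order agrees with the simple trend.
(D) Cl (period 3, group 17) vs Pb (period 6, group 14): the stated order agrees with the simple trend.
The exception is (A): adding an electron to Sb's half-filled 5p³ is unfavourable, so Sn has the more exothermic EA.

(A)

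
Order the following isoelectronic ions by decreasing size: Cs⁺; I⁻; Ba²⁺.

All of these have 54 electrons, so size is governed by nuclear charge alone: the more protons, the stronger the pull on the same electron cloud, and the smaller the ion.
Nuclear charges: Ba²⁺ (Z=56), Cs⁺ (Z=55), I⁻ (Z=53).
Largest to smallest: I⁻ > Cs⁺ > Ba²⁺.

I⁻ > Cs⁺ > Ba²⁺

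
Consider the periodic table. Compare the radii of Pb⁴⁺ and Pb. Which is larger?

Pb

Forming Pb⁴⁺ removes 4 electrons from Pb. Fewer electrons for the same nuclear charge means less shielding and a higher Z_eff on the remaining electrons.
A cation is smaller than its parent atom: Pb⁴⁺ < Pb.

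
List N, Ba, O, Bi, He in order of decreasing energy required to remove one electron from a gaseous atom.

He > N > O > Bi > Ba

First ionization energy rises across a period (greater Z_eff holds electrons more tightly) and falls down a group (valence electrons are farther from the nucleus).
Here both period and group differ, so the two effects have to be weighed against each other.
Bi > Ba: both are in period 6; the period trend gives Bi the larger value.
O > Bi: both effects reinforce here, so O is clearly the higher of the two.
N > O: this pair runs against the simple trend — see the exception note.
He > N: relative to N, both the across-period and down-group shifts push He's first ionization energy up.
Note the exception: N has a higher first ionization energy than O, contrary to the simple trend — pairing an electron in O's 2p⁴ costs repulsion energy, so O ionizes more easily than half-filled N (2p³).
Approximate values (kJ/mol): He 2372, N 1402, O 1314, Ba 503, Bi 703.
So from highest to lowest: He > N > O > Bi > Ba.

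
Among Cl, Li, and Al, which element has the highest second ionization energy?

Li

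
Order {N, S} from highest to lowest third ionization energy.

After 2 electrons have been removed, what remains? N²⁺ still has 3 valence electrons; S²⁺ still has 4 valence electrons.
All are still removing valence electrons, so compare the +2 ions as you would atoms: IE_3 generally rises across a period (higher Z_eff) and falls down a group (larger shell), subject to the usual subshell exceptions.
Valence configurations: N²⁺ [He]2s²2p¹, S²⁺ [Ne]3s²3p².
Approximate IE_3 values (kJ/mol): N 4578, S 3357.
Putting it together, IE_3: S < N.

N > S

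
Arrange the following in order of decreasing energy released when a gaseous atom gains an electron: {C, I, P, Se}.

I > Se > C > P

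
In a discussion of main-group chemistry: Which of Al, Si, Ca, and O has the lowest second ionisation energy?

Ca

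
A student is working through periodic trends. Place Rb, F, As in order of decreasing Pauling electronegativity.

F, As, Rb

Electronegativity increases across a period and decreases down a group, tracking effective nuclear charge and atomic size.
Neither a single period nor a single group — weigh both effects.
As > Rb: both effects reinforce here, so As is clearly the higher of the two.
F > As: both effects reinforce here, so F is clearly the higher of the two.
Tabulated electronegativity (Pauling): F 3.98, As 2.18, Rb 0.82.
So from highest to lowest: F > As > Rb.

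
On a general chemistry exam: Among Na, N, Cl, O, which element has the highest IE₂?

IE_2 is the cost of taking one more electron from the +1 cation: Na⁺ is the bare [Ne] core; N⁺ still has 4 valence electrons; Cl⁺ still has 6 valence electrons; O⁺ still has 5 valence electrons.
Core electrons are held far more tightly than valence electrons, so Na tops the IE_2 order.
Valence configurations: N⁺ [He]2s²2p², Cl⁺ [Ne]3s²3p⁴, O⁺ [He]2s²2p³.
Approximate IE_2 values (kJ/mol): Na 4562, N 2856, Cl 2298, O 3388.
Overall IE_2 order: Cl < N < O < Na.

Na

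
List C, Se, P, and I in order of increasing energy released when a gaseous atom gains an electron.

C is in period 2, group 14; P is in period 3, group 15; Se is in period 4, group 16; I is in period 5, group 17.
Atoms with high Z_eff and room in the valence shell (especially the halogens) have the most exothermic electron affinities.
These sit on a diagonal, where the across-period and down-group effects partly cancel.
C > P: period and group pull opposite ways; the down-group shift dominates (122 vs 72 kJ/mol).
Se > C: period and group pull opposite ways; the across-period shift dominates (195 vs 122 kJ/mol).
I > Se: period and group pull opposite ways; the across-period shift dominates (295 vs 195 kJ/mol).
Tabulated electron affinity (kJ/mol): C 122, P 72, Se 195, I 295.
So from lowest to highest: P < C < Se < I.

P, C, Se, I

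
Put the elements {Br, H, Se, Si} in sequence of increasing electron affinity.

H, Si, Se, Br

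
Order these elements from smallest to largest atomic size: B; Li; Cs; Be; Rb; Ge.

B, Be, Ge, Li, Rb, Cs

Across a period the added protons contract the valence shell; down a group each new principal shell makes the atom larger.
Here both period and group differ, so the two effects have to be weighed against each other.
Be > B: both are in period 2; the period trend gives Be the larger value.
Ge > Be: the two effects oppose for this pair; the down-group effect wins (121 vs 102 pm).
Li > Ge: period and group pull opposite ways; the across-period shift dominates (133 vs 121 pm).
Rb > Li: Rb sits below Li in group 1, so the down-group effect alone puts Rb larger.
Cs > Rb: Cs sits below Rb in group 1, so the down-group effect alone puts Cs larger.
Approximate values (pm): Li 133, Be 102, B 85, Ge 121, Rb 210, Cs 232.
So from smallest to largest: B < Be < Ge < Li < Rb < Cs.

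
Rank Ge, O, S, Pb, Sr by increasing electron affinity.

Sr < Pb < Ge < O < S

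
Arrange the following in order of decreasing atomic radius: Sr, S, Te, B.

Radius decreases left→right (rising Z_eff, same n) and increases top→bottom (higher n).
Neither a single period nor a single group — weigh both effects.
S > B: period and group pull opposite ways; the down-group shift dominates (103 vs 85 pm).
Te > S: they share group 16; the group trend gives Te the larger value.
Sr > Te: Sr lies to the left of Te in period 5, so the across-period effect alone puts Sr larger.
Tabulated atomic radius (pm): B 85, S 103, Sr 185, Te 136.
So from largest to smallest: Sr > Te > S > B.

Sr, Te, S, B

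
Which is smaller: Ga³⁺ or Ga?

Ga³⁺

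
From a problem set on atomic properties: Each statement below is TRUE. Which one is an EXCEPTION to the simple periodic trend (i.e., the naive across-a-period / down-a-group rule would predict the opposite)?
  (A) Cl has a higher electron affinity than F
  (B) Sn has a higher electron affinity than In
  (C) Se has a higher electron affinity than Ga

The general trend: electron affinity increases across a period and decreases down a group.
(A) Cl (period 3, group 17) vs F (period 2, group 17): the stated order contradicts the simple trend.
(B) Sn (period 5, group 14) vs In (period 5, group 13): the stated order agrees with the simple trend.
(C) Se (period 4, group 16) vs Ga (period 4, group 13): the stated order agrees with the simple trend.
The exception is (A): F's small 2p subshell makes the incoming electron feel strong e⁻–e⁻ repulsion, so Cl actually releases more energy on gaining an electron.

(A)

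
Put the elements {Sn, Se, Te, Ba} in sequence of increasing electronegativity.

Ba < Sn < Te < Se

Atoms toward the upper right of the periodic table pull bonding electrons most strongly.
These span different periods and groups, so the two trends combine.
Sn > Ba: relative to Ba, both the across-period and down-group shifts push Sn's electronegativity up.
Te > Sn: Te lies to the right of Sn in period 5, so the across-period effect alone puts Te higher.
Se > Te: Se sits above Te in group 16, so the down-group effect alone puts Se higher.
For reference (Pauling): Se 2.55, Sn 1.96, Te 2.10, Ba 0.89.
So from lowest to highest: Ba < Sn < Te < Se.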